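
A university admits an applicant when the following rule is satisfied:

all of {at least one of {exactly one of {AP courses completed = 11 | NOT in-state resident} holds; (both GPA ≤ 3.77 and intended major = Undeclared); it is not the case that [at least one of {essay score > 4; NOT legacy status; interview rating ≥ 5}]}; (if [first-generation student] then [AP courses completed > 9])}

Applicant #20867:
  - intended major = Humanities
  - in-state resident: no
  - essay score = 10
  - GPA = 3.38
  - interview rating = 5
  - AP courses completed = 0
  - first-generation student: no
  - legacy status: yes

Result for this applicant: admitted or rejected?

Admitted

Atomic conditions:
  AP courses completed = 11: 0 == 11 is false
  NOT in-state resident: no → true
  GPA ≤ 3.77: 3.38 ≤ 3.77 is true
  intended major = Undeclared: Humanities == Undeclared is false
  essay score > 4: 10 > 4 is true
  NOT legacy status: yes → false
  interview rating ≥ 5: 5 ≥ 5 is true
  first-generation student: no → false
  AP courses completed > 9: 0 > 9 is false
Combine:
[1.1] exactly-one(false, true) = true
[1.2] true AND false = false
[1.3.1] true OR false OR true = true
[1.3] NOT true = false
[1] true OR false OR false = true
[2] false → false (antecedent false ⇒ implication holds) = true
[root] true AND true = true
Overall: true → admitted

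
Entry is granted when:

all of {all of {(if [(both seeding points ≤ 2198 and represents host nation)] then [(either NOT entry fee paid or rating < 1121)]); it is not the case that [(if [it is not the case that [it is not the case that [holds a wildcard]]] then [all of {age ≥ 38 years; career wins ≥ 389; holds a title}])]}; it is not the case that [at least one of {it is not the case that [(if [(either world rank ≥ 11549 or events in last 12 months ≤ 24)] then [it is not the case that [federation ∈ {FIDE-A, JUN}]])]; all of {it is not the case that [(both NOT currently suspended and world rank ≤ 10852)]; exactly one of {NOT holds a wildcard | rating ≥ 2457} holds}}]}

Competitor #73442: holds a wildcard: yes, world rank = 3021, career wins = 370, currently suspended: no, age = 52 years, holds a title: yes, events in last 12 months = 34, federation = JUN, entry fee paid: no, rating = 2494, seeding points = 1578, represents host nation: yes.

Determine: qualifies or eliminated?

Atomic conditions:
  seeding points ≤ 2198: 1578 ≤ 2198 is true
  represents host nation: yes → true
  NOT entry fee paid: no → true
  rating < 1121: 2494 < 1121 is false
  holds a wildcard: yes → true
  age ≥ 38 years: 52 ≥ 38 is true
  career wins ≥ 389: 370 ≥ 389 is false
  holds a title: yes → true
  world rank ≥ 11549: 3021 ≥ 11549 is false
  events in last 12 months ≤ 24: 34 ≤ 24 is false
  federation ∈ {FIDE-A, JUN}: JUN is in the set → true
  NOT currently suspended: no → true
  world rank ≤ 10852: 3021 ≤ 10852 is true
  NOT holds a wildcard: yes → false
  rating ≥ 2457: 2494 ≥ 2457 is true
Combine:
[1.1.1] true AND true = true
[1.1.2] true OR false = true
[1.1] true → true = true
[1.2.1.1.1] NOT true = false
[1.2.1.1] NOT false = true
[1.2.1.2] true AND false AND true = false
[1.2.1] true → false = false
[1.2] NOT false = true
[1] true AND true = true
[2.1.1.1.1] false OR false = false
[2.1.1.1.2] NOT true = false
[2.1.1.1] false → false (antecedent false ⇒ implication holds) = true
[2.1.1] NOT true = false
[2.1.2.1.1] true AND true = true
[2.1.2.1] NOT true = false
[2.1.2.2] exactly-one(false, true) = true
[2.1.2] false AND true = false
[2.1] false OR false = false
[2] NOT false = true
[root] true AND true = true
Overall: true → qualifies

Qualifies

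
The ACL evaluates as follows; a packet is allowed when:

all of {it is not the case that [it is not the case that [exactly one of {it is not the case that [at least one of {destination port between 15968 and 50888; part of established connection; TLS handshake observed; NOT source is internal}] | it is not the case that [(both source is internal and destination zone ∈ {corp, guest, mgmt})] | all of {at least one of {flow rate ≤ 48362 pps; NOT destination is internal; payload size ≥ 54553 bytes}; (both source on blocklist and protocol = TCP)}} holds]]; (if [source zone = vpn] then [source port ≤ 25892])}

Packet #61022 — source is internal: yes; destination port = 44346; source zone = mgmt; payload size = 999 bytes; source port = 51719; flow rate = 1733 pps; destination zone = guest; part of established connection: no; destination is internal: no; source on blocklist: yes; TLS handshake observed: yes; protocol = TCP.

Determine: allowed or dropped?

Atomic conditions:
  destination port between 15968 and 50888: 44346 in [15968, 50888] is true
  part of established connection: no → false
  TLS handshake observed: yes → true
  NOT source is internal: yes → false
  source is internal: yes → true
  destination zone ∈ {corp, guest, mgmt}: guest is in the set → true
  flow rate ≤ 48362 pps: 1733 ≤ 48362 is true
  NOT destination is internal: no → true
  payload size ≥ 54553 bytes: 999 ≥ 54553 is false
  source on blocklist: yes → true
  protocol = TCP: TCP == TCP is true
  source zone = vpn: mgmt == vpn is false
  source port ≤ 25892: 51719 ≤ 25892 is false
Combine:
[1.1.1.1.1] true OR false OR true OR false = true
[1.1.1.1] NOT true = false
[1.1.1.2.1] true AND true = true
[1.1.1.2] NOT true = false
[1.1.1.3.1] true OR true OR false = true
[1.1.1.3.2] true AND true = true
[1.1.1.3] true AND true = true
[1.1.1] exactly-one(false, false, true) = true
[1.1] NOT true = false
[1] NOT false = true
[2] false → false (antecedent false ⇒ implication holds) = true
[root] true AND true = true
Overall: true → allowed

Allowed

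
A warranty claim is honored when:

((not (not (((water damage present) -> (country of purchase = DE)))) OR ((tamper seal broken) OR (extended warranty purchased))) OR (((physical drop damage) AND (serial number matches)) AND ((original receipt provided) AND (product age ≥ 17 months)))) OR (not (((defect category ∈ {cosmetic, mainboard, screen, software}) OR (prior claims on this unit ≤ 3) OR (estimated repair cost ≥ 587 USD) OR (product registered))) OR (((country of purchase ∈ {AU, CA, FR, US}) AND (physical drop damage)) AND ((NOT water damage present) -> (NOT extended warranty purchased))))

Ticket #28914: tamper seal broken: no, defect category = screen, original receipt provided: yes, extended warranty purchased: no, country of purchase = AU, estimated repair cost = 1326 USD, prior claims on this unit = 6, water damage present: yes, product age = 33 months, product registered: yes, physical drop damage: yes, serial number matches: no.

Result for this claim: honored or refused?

Honored

Atomic conditions:
  water damage present: yes → true
  country of purchase = DE: AU == DE is false
  tamper seal broken: no → false
  extended warranty purchased: no → false
  physical drop damage: yes → true
  serial number matches: no → false
  original receipt provided: yes → true
  product age ≥ 17 months: 33 ≥ 17 is true
  defect category ∈ {cosmetic, mainboard, screen, software}: screen is in the set → true
  prior claims on this unit ≤ 3: 6 ≤ 3 is false
  estimated repair cost ≥ 587 USD: 1326 ≥ 587 is true
  product registered: yes → true
  country of purchase ∈ {AU, CA, FR, US}: AU is in the set → true
  NOT water damage present: yes → false
  NOT extended warranty purchased: no → true
Combine:
[1.1.1.1.1] true → false = false
[1.1.1.1] NOT false = true
[1.1.1] NOT true = false
[1.1.2] false OR false = false
[1.1] false OR false = false
[1.2.1] true AND false = false
[1.2.2] true AND true = true
[1.2] false AND true = false
[1] false OR false = false
[2.1.1] true OR false OR true OR true = true
[2.1] NOT true = false
[2.2.1] true AND true = true
[2.2.2] false → true (antecedent false ⇒ implication holds) = true
[2.2] true AND true = true
[2] false OR true = true
[root] false OR true = true
Overall: true → honored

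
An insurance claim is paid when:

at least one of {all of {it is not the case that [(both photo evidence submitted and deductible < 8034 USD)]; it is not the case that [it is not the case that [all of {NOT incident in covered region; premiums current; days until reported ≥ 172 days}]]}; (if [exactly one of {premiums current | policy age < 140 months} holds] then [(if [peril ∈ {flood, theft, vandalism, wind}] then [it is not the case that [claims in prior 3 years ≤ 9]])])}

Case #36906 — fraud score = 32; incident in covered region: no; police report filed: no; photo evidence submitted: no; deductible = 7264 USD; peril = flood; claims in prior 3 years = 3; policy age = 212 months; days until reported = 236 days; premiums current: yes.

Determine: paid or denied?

Paid

Atomic conditions:
  photo evidence submitted: no → false
  deductible < 8034 USD: 7264 < 8034 is true
  NOT incident in covered region: no → true
  premiums current: yes → true
  days until reported ≥ 172 days: 236 ≥ 172 is true
  policy age < 140 months: 212 < 140 is false
  peril ∈ {flood, theft, vandalism, wind}: flood is in the set → true
  claims in prior 3 years ≤ 9: 3 ≤ 9 is true
Combine:
[1.1.1] false AND true = false
[1.1] NOT false = true
[1.2.1.1] true AND true AND true = true
[1.2.1] NOT true = false
[1.2] NOT false = true
[1] true AND true = true
[2.1] exactly-one(true, false) = true
[2.2.2] NOT true = false
[2.2] true → false = false
[2] true → false = false
[root] true OR false = true
Overall: true → paid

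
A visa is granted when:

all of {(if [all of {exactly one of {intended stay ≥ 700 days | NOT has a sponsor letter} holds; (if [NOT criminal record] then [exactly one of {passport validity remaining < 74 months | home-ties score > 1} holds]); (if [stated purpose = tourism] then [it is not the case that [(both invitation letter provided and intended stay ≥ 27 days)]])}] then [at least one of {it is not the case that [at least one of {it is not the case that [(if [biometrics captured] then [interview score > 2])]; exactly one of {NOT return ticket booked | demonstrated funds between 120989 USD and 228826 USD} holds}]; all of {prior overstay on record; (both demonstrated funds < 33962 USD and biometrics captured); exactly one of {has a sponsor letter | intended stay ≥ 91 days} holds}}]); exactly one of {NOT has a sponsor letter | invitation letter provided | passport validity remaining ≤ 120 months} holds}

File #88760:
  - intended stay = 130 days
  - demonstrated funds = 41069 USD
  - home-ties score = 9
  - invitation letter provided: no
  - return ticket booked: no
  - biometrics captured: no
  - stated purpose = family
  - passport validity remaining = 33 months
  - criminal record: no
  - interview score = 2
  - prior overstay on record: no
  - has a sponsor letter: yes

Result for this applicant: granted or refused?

Granted

Atomic conditions:
  intended stay ≥ 700 days: 130 ≥ 700 is false
  NOT has a sponsor letter: yes → false
  NOT criminal record: no → true
  passport validity remaining < 74 months: 33 < 74 is true
  home-ties score > 1: 9 > 1 is true
  stated purpose = tourism: family == tourism is false
  invitation letter provided: no → false
  intended stay ≥ 27 days: 130 ≥ 27 is true
  biometrics captured: no → false
  interview score > 2: 2 > 2 is false
  NOT return ticket booked: no → true
  demonstrated funds between 120989 USD and 228826 USD: 41069 in [120989, 228826] is false
  prior overstay on record: no → false
  demonstrated funds < 33962 USD: 41069 < 33962 is false
  has a sponsor letter: yes → true
  intended stay ≥ 91 days: 130 ≥ 91 is true
  passport validity remaining ≤ 120 months: 33 ≤ 120 is true
Combine:
[1.1.1] exactly-one(false, false) = false
[1.1.2.2] exactly-one(true, true) = false
[1.1.2] true → false = false
[1.1.3.2.1] false AND true = false
[1.1.3.2] NOT false = true
[1.1.3] false → true (antecedent false ⇒ implication holds) = true
[1.1] false AND false AND true = false
[1.2.1.1.1.1] false → false (antecedent false ⇒ implication holds) = true
[1.2.1.1.1] NOT true = false
[1.2.1.1.2] exactly-one(true, false) = true
[1.2.1.1] false OR true = true
[1.2.1] NOT true = false
[1.2.2.2] false AND false = false
[1.2.2.3] exactly-one(true, true) = false
[1.2.2] false AND false AND false = false
[1.2] false OR false = false
[1] false → false (antecedent false ⇒ implication holds) = true
[2] exactly-one(false, false, true) = true
[root] true AND true = true
Overall: true → granted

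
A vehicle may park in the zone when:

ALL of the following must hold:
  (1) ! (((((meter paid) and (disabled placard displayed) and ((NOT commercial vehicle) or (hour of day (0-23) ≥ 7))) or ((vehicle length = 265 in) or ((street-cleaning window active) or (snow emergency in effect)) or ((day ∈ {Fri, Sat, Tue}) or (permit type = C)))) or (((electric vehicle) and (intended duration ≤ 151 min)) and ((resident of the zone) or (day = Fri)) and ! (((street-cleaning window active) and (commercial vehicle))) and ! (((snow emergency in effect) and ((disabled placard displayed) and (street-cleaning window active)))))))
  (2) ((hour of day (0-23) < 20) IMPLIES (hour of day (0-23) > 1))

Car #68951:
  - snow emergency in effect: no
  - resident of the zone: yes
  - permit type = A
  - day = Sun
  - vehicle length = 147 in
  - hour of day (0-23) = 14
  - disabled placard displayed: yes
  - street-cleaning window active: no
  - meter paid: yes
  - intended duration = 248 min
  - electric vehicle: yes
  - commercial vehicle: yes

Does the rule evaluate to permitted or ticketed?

Ticketed

Atomic conditions:
  meter paid: yes → true
  disabled placard displayed: yes → true
  NOT commercial vehicle: yes → false
  hour of day (0-23) ≥ 7: 14 ≥ 7 is true
  vehicle length = 265 in: 147 == 265 is false
  street-cleaning window active: no → false
  snow emergency in effect: no → false
  day ∈ {Fri, Sat, Tue}: Sun is not in the set → false
  permit type = C: A == C is false
  electric vehicle: yes → true
  intended duration ≤ 151 min: 248 ≤ 151 is false
  resident of the zone: yes → true
  day = Fri: Sun == Fri is false
  commercial vehicle: yes → true
  hour of day (0-23) < 20: 14 < 20 is true
  hour of day (0-23) > 1: 14 > 1 is true
Combine:
[1.1.1.1.3] false OR true = true
[1.1.1.1] true AND true AND true = true
[1.1.1.2.2] false OR false = false
[1.1.1.2.3] false OR false = false
[1.1.1.2] false OR false OR false = false
[1.1.1] true OR false = true
[1.1.2.1] true AND false = false
[1.1.2.2] true OR false = true
[1.1.2.3.1] false AND true = false
[1.1.2.3] NOT false = true
[1.1.2.4.1.2] true AND false = false
[1.1.2.4.1] false AND false = false
[1.1.2.4] NOT false = true
[1.1.2] false AND true AND true AND true = false
[1.1] true OR false = true
[1] NOT true = false
[2] true → true = true
[root] false AND true = false
Overall: false → ticketed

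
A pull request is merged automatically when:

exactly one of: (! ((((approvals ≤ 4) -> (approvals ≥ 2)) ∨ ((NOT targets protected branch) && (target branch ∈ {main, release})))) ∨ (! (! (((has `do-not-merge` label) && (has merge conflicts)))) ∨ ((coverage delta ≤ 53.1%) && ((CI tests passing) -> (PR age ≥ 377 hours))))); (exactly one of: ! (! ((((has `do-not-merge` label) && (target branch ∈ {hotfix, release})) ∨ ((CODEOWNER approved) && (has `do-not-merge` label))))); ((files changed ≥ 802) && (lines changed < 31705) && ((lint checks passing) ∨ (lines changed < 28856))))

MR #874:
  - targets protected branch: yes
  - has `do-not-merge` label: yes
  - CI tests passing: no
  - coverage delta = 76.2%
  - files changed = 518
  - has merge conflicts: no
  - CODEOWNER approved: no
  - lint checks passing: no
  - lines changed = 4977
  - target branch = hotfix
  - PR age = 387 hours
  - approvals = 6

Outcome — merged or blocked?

Atomic conditions:
  approvals ≤ 4: 6 ≤ 4 is false
  approvals ≥ 2: 6 ≥ 2 is true
  NOT targets protected branch: yes → false
  target branch ∈ {main, release}: hotfix is not in the set → false
  has `do-not-merge` label: yes → true
  has merge conflicts: no → false
  coverage delta ≤ 53.1%: 76.2 ≤ 53.1 is false
  CI tests passing: no → false
  PR age ≥ 377 hours: 387 ≥ 377 is true
  target branch ∈ {hotfix, release}: hotfix is in the set → true
  CODEOWNER approved: no → false
  files changed ≥ 802: 518 ≥ 802 is false
  lines changed < 31705: 4977 < 31705 is true
  lint checks passing: no → false
  lines changed < 28856: 4977 < 28856 is true
Combine:
[1.1.1.1] false → true (antecedent false ⇒ implication holds) = true
[1.1.1.2] false AND false = false
[1.1.1] true OR false = true
[1.1] NOT true = false
[1.2.1.1.1] true AND false = false
[1.2.1.1] NOT false = true
[1.2.1] NOT true = false
[1.2.2.2] false → true (antecedent false ⇒ implication holds) = true
[1.2.2] false AND true = false
[1.2] false OR false = false
[1] false OR false = false
[2.1.1.1.1] true AND true = true
[2.1.1.1.2] false AND true = false
[2.1.1.1] true OR false = true
[2.1.1] NOT true = false
[2.1] NOT false = true
[2.2.3] false OR true = true
[2.2] false AND true AND true = false
[2] exactly-one(true, false) = true
[root] exactly-one(false, true) = true
Overall: true → merged

Merged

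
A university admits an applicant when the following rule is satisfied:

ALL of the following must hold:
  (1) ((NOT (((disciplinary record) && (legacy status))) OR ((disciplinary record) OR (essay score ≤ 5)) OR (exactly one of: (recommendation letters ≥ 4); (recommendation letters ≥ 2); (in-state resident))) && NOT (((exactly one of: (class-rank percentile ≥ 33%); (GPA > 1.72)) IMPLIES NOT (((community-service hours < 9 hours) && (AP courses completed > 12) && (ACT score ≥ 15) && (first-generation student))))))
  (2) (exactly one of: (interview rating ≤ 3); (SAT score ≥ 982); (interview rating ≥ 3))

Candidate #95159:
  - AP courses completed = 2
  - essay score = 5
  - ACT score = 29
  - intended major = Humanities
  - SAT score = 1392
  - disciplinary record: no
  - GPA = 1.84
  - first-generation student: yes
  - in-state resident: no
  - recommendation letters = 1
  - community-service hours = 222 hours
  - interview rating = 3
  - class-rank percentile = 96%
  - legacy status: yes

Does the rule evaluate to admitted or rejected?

Rejected

Atomic conditions:
  disciplinary record: no → false
  legacy status: yes → true
  essay score ≤ 5: 5 ≤ 5 is true
  recommendation letters ≥ 4: 1 ≥ 4 is false
  recommendation letters ≥ 2: 1 ≥ 2 is false
  in-state resident: no → false
  class-rank percentile ≥ 33%: 96 ≥ 33 is true
  GPA > 1.72: 1.84 > 1.72 is true
  community-service hours < 9 hours: 222 < 9 is false
  AP courses completed > 12: 2 > 12 is false
  ACT score ≥ 15: 29 ≥ 15 is true
  first-generation student: yes → true
  interview rating ≤ 3: 3 ≤ 3 is true
  SAT score ≥ 982: 1392 ≥ 982 is true
  interview rating ≥ 3: 3 ≥ 3 is true
Combine:
[1.1.1.1] false AND true = false
[1.1.1] NOT false = true
[1.1.2] false OR true = true
[1.1.3] exactly-one(false, false, false) = false
[1.1] true OR true OR false = true
[1.2.1.1] exactly-one(true, true) = false
[1.2.1.2.1] false AND false AND true AND true = false
[1.2.1.2] NOT false = true
[1.2.1] false → true (antecedent false ⇒ implication holds) = true
[1.2] NOT true = false
[1] true AND false = false
[2] exactly-one(true, true, true) = false
[root] false AND false = false
Overall: false → rejected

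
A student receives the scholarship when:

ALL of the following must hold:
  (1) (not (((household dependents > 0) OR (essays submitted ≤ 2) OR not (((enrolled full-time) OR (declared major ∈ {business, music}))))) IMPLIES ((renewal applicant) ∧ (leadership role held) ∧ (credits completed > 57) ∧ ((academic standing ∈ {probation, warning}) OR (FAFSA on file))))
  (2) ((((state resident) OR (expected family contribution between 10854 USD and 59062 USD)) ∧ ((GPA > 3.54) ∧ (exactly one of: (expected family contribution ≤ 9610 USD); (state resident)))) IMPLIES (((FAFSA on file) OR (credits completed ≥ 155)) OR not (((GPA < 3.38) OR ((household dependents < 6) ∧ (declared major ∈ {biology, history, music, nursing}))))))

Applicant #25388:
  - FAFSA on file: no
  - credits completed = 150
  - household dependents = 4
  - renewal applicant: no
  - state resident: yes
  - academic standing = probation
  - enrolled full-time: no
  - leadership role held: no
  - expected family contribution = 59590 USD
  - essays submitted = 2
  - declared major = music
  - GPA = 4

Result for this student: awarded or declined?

Declined

Atomic conditions:
  household dependents > 0: 4 > 0 is true
  essays submitted ≤ 2: 2 ≤ 2 is true
  enrolled full-time: no → false
  declared major ∈ {business, music}: music is in the set → true
  renewal applicant: no → false
  leadership role held: no → false
  credits completed > 57: 150 > 57 is true
  academic standing ∈ {probation, warning}: probation is in the set → true
  FAFSA on file: no → false
  state resident: yes → true
  expected family contribution between 10854 USD and 59062 USD: 59590 in [10854, 59062] is false
  GPA > 3.54: 4 > 3.54 is true
  expected family contribution ≤ 9610 USD: 59590 ≤ 9610 is false
  credits completed ≥ 155: 150 ≥ 155 is false
  GPA < 3.38: 4 < 3.38 is false
  household dependents < 6: 4 < 6 is true
  declared major ∈ {biology, history, music, nursing}: music is in the set → true
Combine:
[1.1.1.3.1] false OR true = true
[1.1.1.3] NOT true = false
[1.1.1] true OR true OR false = true
[1.1] NOT true = false
[1.2.4] true OR false = true
[1.2] false AND false AND true AND true = false
[1] false → false (antecedent false ⇒ implication holds) = true
[2.1.1] true OR false = true
[2.1.2.2] exactly-one(false, true) = true
[2.1.2] true AND true = true
[2.1] true AND true = true
[2.2.1] false OR false = false
[2.2.2.1.2] true AND true = true
[2.2.2.1] false OR true = true
[2.2.2] NOT true = false
[2.2] false OR false = false
[2] true → false = false
[root] true AND false = false
Overall: false → declined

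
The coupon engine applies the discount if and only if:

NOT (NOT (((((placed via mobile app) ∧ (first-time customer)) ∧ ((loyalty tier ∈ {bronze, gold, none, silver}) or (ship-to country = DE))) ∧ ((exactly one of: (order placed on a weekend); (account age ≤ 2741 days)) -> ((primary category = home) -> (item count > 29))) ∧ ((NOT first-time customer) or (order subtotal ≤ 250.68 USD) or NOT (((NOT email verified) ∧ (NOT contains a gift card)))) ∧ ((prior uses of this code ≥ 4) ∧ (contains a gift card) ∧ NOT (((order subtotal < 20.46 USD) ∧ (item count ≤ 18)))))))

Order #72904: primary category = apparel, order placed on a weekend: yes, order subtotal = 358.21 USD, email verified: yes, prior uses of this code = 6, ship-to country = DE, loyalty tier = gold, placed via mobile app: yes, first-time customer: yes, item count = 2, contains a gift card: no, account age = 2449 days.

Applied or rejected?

Rejected

Atomic conditions:
  placed via mobile app: yes → true
  first-time customer: yes → true
  loyalty tier ∈ {bronze, gold, none, silver}: gold is in the set → true
  ship-to country = DE: DE == DE is true
  order placed on a weekend: yes → true
  account age ≤ 2741 days: 2449 ≤ 2741 is true
  primary category = home: apparel == home is false
  item count > 29: 2 > 29 is false
  NOT first-time customer: yes → false
  order subtotal ≤ 250.68 USD: 358.21 ≤ 250.68 is false
  NOT email verified: yes → false
  NOT contains a gift card: no → true
  prior uses of this code ≥ 4: 6 ≥ 4 is true
  contains a gift card: no → false
  order subtotal < 20.46 USD: 358.21 < 20.46 is false
  item count ≤ 18: 2 ≤ 18 is true
Combine:
[1.1.1.1] true AND true = true
[1.1.1.2] true OR true = true
[1.1.1] true AND true = true
[1.1.2.1] exactly-one(true, true) = false
[1.1.2.2] false → false (antecedent false ⇒ implication holds) = true
[1.1.2] false → true (antecedent false ⇒ implication holds) = true
[1.1.3.3.1] false AND true = false
[1.1.3.3] NOT false = true
[1.1.3] false OR false OR true = true
[1.1.4.3.1] false AND true = false
[1.1.4.3] NOT false = true
[1.1.4] true AND false AND true = false
[1.1] true AND true AND true AND false = false
[1] NOT false = true
[root] NOT true = false
Overall: false → rejected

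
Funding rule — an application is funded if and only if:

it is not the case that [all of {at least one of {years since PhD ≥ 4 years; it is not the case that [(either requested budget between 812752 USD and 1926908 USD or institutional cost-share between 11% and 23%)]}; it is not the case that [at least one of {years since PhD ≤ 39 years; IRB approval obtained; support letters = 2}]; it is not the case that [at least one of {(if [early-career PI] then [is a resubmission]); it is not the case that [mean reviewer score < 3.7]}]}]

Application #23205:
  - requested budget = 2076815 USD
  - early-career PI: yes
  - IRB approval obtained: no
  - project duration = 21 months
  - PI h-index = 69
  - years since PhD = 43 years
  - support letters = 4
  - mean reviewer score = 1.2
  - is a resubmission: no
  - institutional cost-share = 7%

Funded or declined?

Atomic conditions:
  years since PhD ≥ 4 years: 43 ≥ 4 is true
  requested budget between 812752 USD and 1926908 USD: 2076815 in [812752, 1926908] is false
  institutional cost-share between 11% and 23%: 7 in [11, 23] is false
  years since PhD ≤ 39 years: 43 ≤ 39 is false
  IRB approval obtained: no → false
  support letters = 2: 4 == 2 is false
  early-career PI: yes → true
  is a resubmission: no → false
  mean reviewer score < 3.7: 1.2 < 3.7 is true
Combine:
[1.1.2.1] false OR false = false
[1.1.2] NOT false = true
[1.1] true OR true = true
[1.2.1] false OR false OR false = false
[1.2] NOT false = true
[1.3.1.1] true → false = false
[1.3.1.2] NOT true = false
[1.3.1] false OR false = false
[1.3] NOT false = true
[1] true AND true AND true = true
[root] NOT true = false
Overall: false → declined

Declined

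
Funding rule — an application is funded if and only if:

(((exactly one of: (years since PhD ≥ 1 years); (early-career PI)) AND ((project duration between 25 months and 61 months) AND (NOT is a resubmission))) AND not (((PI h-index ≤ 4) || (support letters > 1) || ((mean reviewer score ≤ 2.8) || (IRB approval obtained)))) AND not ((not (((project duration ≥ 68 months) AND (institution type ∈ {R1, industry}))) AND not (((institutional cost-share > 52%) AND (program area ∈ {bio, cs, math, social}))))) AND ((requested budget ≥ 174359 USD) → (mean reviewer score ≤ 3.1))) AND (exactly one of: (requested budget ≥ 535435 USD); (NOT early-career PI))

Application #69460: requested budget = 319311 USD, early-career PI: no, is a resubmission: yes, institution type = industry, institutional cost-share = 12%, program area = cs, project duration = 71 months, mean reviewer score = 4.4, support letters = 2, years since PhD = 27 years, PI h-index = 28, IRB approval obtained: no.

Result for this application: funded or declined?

Declined

Atomic conditions:
  years since PhD ≥ 1 years: 27 ≥ 1 is true
  early-career PI: no → false
  project duration between 25 months and 61 months: 71 in [25, 61] is false
  NOT is a resubmission: yes → false
  PI h-index ≤ 4: 28 ≤ 4 is false
  support letters > 1: 2 > 1 is true
  mean reviewer score ≤ 2.8: 4.4 ≤ 2.8 is false
  IRB approval obtained: no → false
  project duration ≥ 68 months: 71 ≥ 68 is true
  institution type ∈ {R1, industry}: industry is in the set → true
  institutional cost-share > 52%: 12 > 52 is false
  program area ∈ {bio, cs, math, social}: cs is in the set → true
  requested budget ≥ 174359 USD: 319311 ≥ 174359 is true
  mean reviewer score ≤ 3.1: 4.4 ≤ 3.1 is false
  requested budget ≥ 535435 USD: 319311 ≥ 535435 is false
  NOT early-career PI: no → true
Combine:
[1.1.1] exactly-one(true, false) = true
[1.1.2] false AND false = false
[1.1] true AND false = false
[1.2.1.3] false OR false = false
[1.2.1] false OR true OR false = true
[1.2] NOT true = false
[1.3.1.1.1] true AND true = true
[1.3.1.1] NOT true = false
[1.3.1.2.1] false AND true = false
[1.3.1.2] NOT false = true
[1.3.1] false AND true = false
[1.3] NOT false = true
[1.4] true → false = false
[1] false AND false AND true AND false = false
[2] exactly-one(false, true) = true
[root] false AND true = false
Overall: false → declined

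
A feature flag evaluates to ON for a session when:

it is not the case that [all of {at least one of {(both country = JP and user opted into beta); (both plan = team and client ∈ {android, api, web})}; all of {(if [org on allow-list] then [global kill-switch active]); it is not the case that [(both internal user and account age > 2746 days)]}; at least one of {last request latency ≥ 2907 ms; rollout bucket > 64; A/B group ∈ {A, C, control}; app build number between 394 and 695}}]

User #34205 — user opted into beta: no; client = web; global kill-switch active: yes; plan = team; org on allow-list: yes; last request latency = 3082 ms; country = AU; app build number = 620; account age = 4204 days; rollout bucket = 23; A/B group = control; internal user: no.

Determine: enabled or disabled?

Atomic conditions:
  country = JP: AU == JP is false
  user opted into beta: no → false
  plan = team: team == team is true
  client ∈ {android, api, web}: web is in the set → true
  org on allow-list: yes → true
  global kill-switch active: yes → true
  internal user: no → false
  account age > 2746 days: 4204 > 2746 is true
  last request latency ≥ 2907 ms: 3082 ≥ 2907 is true
  rollout bucket > 64: 23 > 64 is false
  A/B group ∈ {A, C, control}: control is in the set → true
  app build number between 394 and 695: 620 in [394, 695] is true
Combine:
[1.1.1] false AND false = false
[1.1.2] true AND true = true
[1.1] false OR true = true
[1.2.1] true → true = true
[1.2.2.1] false AND true = false
[1.2.2] NOT false = true
[1.2] true AND true = true
[1.3] true OR false OR true OR true = true
[1] true AND true AND true = true
[root] NOT true = false
Overall: false → disabled

Disabled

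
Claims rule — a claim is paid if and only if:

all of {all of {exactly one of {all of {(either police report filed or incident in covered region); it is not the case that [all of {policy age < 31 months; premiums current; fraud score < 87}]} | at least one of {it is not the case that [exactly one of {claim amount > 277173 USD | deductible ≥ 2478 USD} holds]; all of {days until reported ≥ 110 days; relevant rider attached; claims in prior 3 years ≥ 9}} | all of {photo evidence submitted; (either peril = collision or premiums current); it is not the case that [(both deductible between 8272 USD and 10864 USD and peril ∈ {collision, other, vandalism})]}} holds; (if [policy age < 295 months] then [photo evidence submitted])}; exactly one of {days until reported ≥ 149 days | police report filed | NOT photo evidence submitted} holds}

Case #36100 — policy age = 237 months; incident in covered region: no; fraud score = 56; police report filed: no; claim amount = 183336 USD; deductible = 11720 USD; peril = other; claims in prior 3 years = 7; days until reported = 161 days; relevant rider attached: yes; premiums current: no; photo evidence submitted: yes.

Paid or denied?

Denied

Atomic conditions:
  police report filed: no → false
  incident in covered region: no → false
  policy age < 31 months: 237 < 31 is false
  premiums current: no → false
  fraud score < 87: 56 < 87 is true
  claim amount > 277173 USD: 183336 > 277173 is false
  deductible ≥ 2478 USD: 11720 ≥ 2478 is true
  days until reported ≥ 110 days: 161 ≥ 110 is true
  relevant rider attached: yes → true
  claims in prior 3 years ≥ 9: 7 ≥ 9 is false
  photo evidence submitted: yes → true
  peril = collision: other == collision is false
  deductible between 8272 USD and 10864 USD: 11720 in [8272, 10864] is false
  peril ∈ {collision, other, vandalism}: other is in the set → true
  policy age < 295 months: 237 < 295 is true
  days until reported ≥ 149 days: 161 ≥ 149 is true
  NOT photo evidence submitted: yes → false
Combine:
[1.1.1.1] false OR false = false
[1.1.1.2.1] false AND false AND true = false
[1.1.1.2] NOT false = true
[1.1.1] false AND true = false
[1.1.2.1.1] exactly-one(false, true) = true
[1.1.2.1] NOT true = false
[1.1.2.2] true AND true AND false = false
[1.1.2] false OR false = false
[1.1.3.2] false OR false = false
[1.1.3.3.1] false AND true = false
[1.1.3.3] NOT false = true
[1.1.3] true AND false AND true = false
[1.1] exactly-one(false, false, false) = false
[1.2] true → true = true
[1] false AND true = false
[2] exactly-one(true, false, false) = true
[root] false AND true = false
Overall: false → denied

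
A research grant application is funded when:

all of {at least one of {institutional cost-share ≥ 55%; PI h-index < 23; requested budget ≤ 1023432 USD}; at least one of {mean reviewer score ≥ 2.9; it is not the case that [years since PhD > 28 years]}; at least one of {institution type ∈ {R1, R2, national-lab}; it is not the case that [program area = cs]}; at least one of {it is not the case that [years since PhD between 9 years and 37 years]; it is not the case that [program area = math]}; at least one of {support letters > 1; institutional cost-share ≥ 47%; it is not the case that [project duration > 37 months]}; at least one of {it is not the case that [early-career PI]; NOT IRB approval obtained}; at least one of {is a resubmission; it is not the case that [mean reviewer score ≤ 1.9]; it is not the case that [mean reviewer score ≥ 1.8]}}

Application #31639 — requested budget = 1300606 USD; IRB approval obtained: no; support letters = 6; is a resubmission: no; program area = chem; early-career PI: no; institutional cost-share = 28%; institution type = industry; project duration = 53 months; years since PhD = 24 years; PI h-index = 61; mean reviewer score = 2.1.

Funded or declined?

Atomic conditions:
  institutional cost-share ≥ 55%: 28 ≥ 55 is false
  PI h-index < 23: 61 < 23 is false
  requested budget ≤ 1023432 USD: 1300606 ≤ 1023432 is false
  mean reviewer score ≥ 2.9: 2.1 ≥ 2.9 is false
  years since PhD > 28 years: 24 > 28 is false
  institution type ∈ {R1, R2, national-lab}: industry is not in the set → false
  program area = cs: chem == cs is false
  years since PhD between 9 years and 37 years: 24 in [9, 37] is true
  program area = math: chem == math is false
  support letters > 1: 6 > 1 is true
  institutional cost-share ≥ 47%: 28 ≥ 47 is false
  project duration > 37 months: 53 > 37 is true
  early-career PI: no → false
  NOT IRB approval obtained: no → true
  is a resubmission: no → false
  mean reviewer score ≤ 1.9: 2.1 ≤ 1.9 is false
  mean reviewer score ≥ 1.8: 2.1 ≥ 1.8 is true
Combine:
[1] false OR false OR false = false
[2.2] NOT false = true
[2] false OR true = true
[3.2] NOT false = true
[3] false OR true = true
[4.1] NOT true = false
[4.2] NOT false = true
[4] false OR true = true
[5.3] NOT true = false
[5] true OR false OR false = true
[6.1] NOT false = true
[6] true OR true = true
[7.2] NOT false = true
[7.3] NOT true = false
[7] false OR true OR false = true
[root] false AND true AND true AND true AND true AND true AND true = false
Overall: false → declined

Declined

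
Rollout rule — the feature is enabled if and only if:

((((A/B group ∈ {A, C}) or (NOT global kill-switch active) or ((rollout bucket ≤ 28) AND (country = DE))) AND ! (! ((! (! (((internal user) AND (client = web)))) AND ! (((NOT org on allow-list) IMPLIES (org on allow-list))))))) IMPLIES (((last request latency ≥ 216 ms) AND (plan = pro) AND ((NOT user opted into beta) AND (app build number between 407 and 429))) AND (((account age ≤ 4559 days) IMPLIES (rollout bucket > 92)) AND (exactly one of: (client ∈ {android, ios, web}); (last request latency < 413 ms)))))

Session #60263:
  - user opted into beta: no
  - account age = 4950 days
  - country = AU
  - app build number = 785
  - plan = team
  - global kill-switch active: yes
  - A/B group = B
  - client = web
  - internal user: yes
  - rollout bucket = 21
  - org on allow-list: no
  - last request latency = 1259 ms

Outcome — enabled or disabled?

Enabled

Atomic conditions:
  A/B group ∈ {A, C}: B is not in the set → false
  NOT global kill-switch active: yes → false
  rollout bucket ≤ 28: 21 ≤ 28 is true
  country = DE: AU == DE is false
  internal user: yes → true
  client = web: web == web is true
  NOT org on allow-list: no → true
  org on allow-list: no → false
  last request latency ≥ 216 ms: 1259 ≥ 216 is true
  plan = pro: team == pro is false
  NOT user opted into beta: no → true
  app build number between 407 and 429: 785 in [407, 429] is false
  account age ≤ 4559 days: 4950 ≤ 4559 is false
  rollout bucket > 92: 21 > 92 is false
  client ∈ {android, ios, web}: web is in the set → true
  last request latency < 413 ms: 1259 < 413 is false
Combine:
[1.1.3] true AND false = false
[1.1] false OR false OR false = false
[1.2.1.1.1.1.1] true AND true = true
[1.2.1.1.1.1] NOT true = false
[1.2.1.1.1] NOT false = true
[1.2.1.1.2.1] true → false = false
[1.2.1.1.2] NOT false = true
[1.2.1.1] true AND true = true
[1.2.1] NOT true = false
[1.2] NOT false = true
[1] false AND true = false
[2.1.3] true AND false = false
[2.1] true AND false AND false = false
[2.2.1] false → false (antecedent false ⇒ implication holds) = true
[2.2.2] exactly-one(true, false) = true
[2.2] true AND true = true
[2] false AND true = false
[root] false → false (antecedent false ⇒ implication holds) = true
Overall: true → enabled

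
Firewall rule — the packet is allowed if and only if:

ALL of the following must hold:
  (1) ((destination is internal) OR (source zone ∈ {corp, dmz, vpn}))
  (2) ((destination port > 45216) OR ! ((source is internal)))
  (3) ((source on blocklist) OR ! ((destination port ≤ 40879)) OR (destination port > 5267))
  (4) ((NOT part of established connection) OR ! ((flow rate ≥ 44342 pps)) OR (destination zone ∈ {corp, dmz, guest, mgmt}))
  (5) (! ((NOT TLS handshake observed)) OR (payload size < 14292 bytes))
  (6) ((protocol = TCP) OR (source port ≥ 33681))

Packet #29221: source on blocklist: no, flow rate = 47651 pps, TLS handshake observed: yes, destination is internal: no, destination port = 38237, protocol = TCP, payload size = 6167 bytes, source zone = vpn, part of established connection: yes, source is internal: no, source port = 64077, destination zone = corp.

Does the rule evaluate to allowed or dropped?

Atomic conditions:
  destination is internal: no → false
  source zone ∈ {corp, dmz, vpn}: vpn is in the set → true
  destination port > 45216: 38237 > 45216 is false
  source is internal: no → false
  source on blocklist: no → false
  destination port ≤ 40879: 38237 ≤ 40879 is true
  destination port > 5267: 38237 > 5267 is true
  NOT part of established connection: yes → false
  flow rate ≥ 44342 pps: 47651 ≥ 44342 is true
  destination zone ∈ {corp, dmz, guest, mgmt}: corp is in the set → true
  NOT TLS handshake observed: yes → false
  payload size < 14292 bytes: 6167 < 14292 is true
  protocol = TCP: TCP == TCP is true
  source port ≥ 33681: 64077 ≥ 33681 is true
Combine:
[1] false OR true = true
[2.2] NOT false = true
[2] false OR true = true
[3.2] NOT true = false
[3] false OR false OR true = true
[4.2] NOT true = false
[4] false OR false OR true = true
[5.1] NOT false = true
[5] true OR true = true
[6] true OR true = true
[root] true AND true AND true AND true AND true AND true = true
Overall: true → allowed

Allowed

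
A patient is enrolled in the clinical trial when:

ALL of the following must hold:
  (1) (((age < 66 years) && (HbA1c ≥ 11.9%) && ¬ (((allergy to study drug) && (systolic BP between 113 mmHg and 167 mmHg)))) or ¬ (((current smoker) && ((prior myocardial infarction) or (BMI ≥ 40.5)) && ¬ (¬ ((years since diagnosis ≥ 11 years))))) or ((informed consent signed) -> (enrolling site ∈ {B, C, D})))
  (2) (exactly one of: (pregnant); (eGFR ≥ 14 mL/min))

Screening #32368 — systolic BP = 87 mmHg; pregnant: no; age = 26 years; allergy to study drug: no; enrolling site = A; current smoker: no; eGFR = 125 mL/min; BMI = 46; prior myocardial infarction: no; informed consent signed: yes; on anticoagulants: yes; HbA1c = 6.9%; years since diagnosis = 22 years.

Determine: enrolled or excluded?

Atomic conditions:
  age < 66 years: 26 < 66 is true
  HbA1c ≥ 11.9%: 6.9 ≥ 11.9 is false
  allergy to study drug: no → false
  systolic BP between 113 mmHg and 167 mmHg: 87 in [113, 167] is false
  current smoker: no → false
  prior myocardial infarction: no → false
  BMI ≥ 40.5: 46 ≥ 40.5 is true
  years since diagnosis ≥ 11 years: 22 ≥ 11 is true
  informed consent signed: yes → true
  enrolling site ∈ {B, C, D}: A is not in the set → false
  pregnant: no → false
  eGFR ≥ 14 mL/min: 125 ≥ 14 is true
Combine:
[1.1.3.1] false AND false = false
[1.1.3] NOT false = true
[1.1] true AND false AND true = false
[1.2.1.2] false OR true = true
[1.2.1.3.1] NOT true = false
[1.2.1.3] NOT false = true
[1.2.1] false AND true AND true = false
[1.2] NOT false = true
[1.3] true → false = false
[1] false OR true OR false = true
[2] exactly-one(false, true) = true
[root] true AND true = true
Overall: true → enrolled

Enrolled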